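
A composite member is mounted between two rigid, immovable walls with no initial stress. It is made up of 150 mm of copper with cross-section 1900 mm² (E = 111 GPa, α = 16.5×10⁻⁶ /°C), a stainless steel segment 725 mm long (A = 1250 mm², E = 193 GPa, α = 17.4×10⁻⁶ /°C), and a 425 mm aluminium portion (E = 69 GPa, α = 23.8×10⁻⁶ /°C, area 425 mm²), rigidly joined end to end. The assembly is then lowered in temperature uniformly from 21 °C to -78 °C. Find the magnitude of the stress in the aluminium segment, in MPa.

With the walls removed the bar would change length by δ_free = Σ αᵢΔT Lᵢ = 16.5×10⁻⁶×99×150 + 17.4×10⁻⁶×99×725 + 23.8×10⁻⁶×99×425 = 2.495 mm.
The walls prevent any net length change, so an axial force P (same in every segment) develops. Compatibility: P · Σ Lᵢ/(AᵢEᵢ) = δ_free.
The series flexibility is Σ Lᵢ/(AᵢEᵢ) = 150/(1900×111×10³) + 725/(1250×193×10³) + 425/(425×69×10³) = 1.821×10⁻⁵ mm/N.
Hence P = δ_free / Σ(L/AE) = 2.495/1.821×10⁻⁵ = 137 kN (tensile).
σ_{aluminium} = P / A = 137000 / 425 = 322.4 MPa.

σ ≈ 322 MPa (tensile)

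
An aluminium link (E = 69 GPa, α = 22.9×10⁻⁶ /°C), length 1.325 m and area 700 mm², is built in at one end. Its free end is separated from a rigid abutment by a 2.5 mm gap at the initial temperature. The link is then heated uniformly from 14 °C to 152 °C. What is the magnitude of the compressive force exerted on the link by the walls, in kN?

If the wall were absent the link would grow by αΔT L = 22.9×10⁻⁶ × 138 × 1325 = 4.187 mm.
This exceeds the 2.5 mm gap, so the wall pushes back. The portion of expansion that must be recovered elastically is δ_free − gap = 4.187 − 2.5 = 1.687 mm.
So σ = E(δ_free − g)/L = 69×10³ × 1.687/1325 = 87.87 MPa.
Force on the wall = σA = 87.87 × 700 mm² = 61.51 kN.

P ≈ 61.5 kN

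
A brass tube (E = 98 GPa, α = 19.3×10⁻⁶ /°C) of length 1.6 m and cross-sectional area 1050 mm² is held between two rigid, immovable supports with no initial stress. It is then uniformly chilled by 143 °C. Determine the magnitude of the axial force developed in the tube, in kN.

P ≈ 284 kN (tensile)

Full restraint means ε = 0, so the stress is σ = EαΔT = 98×10³ × 19.3×10⁻⁶ × 143 = 270.5 MPa.
Then P = σA = 270.5 × 1050 mm² = 284 kN, tensile.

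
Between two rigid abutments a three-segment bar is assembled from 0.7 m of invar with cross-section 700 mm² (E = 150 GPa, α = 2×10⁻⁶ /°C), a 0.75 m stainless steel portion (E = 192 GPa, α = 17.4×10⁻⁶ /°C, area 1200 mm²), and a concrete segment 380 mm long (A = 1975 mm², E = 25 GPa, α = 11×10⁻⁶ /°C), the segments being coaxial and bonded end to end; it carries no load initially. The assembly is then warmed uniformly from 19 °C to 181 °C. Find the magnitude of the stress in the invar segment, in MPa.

Free thermal expansion of the whole bar: Σ αᵢΔT Lᵢ = 2×10⁻⁶×162×700 + 17.4×10⁻⁶×162×750 + 11×10⁻⁶×162×380 = 3.018 mm.
The walls prevent any net length change, so an axial force P (same in every segment) develops. Compatibility: P · Σ Lᵢ/(AᵢEᵢ) = δ_free.
Σ Lᵢ/(AᵢEᵢ) = 700/(700×150×10³) + 750/(1200×192×10³) + 380/(1975×25×10³) = 1.762×10⁻⁵ mm/N.
P = 3.018 / 1.762×10⁻⁵ = 171300 N = 171.3 kN, compressive.
σ_{invar} = P / A = 171300 / 700 = 244.7 MPa.

σ ≈ 245 MPa (compressive)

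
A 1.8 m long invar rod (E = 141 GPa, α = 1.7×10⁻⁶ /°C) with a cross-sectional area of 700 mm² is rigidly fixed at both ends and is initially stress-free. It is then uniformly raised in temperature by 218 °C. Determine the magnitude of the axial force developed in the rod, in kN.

P ≈ 36.6 kN (compressive)

With zero net strain, σ = E·αΔT = 141 GPa × 1.7×10⁻⁶ × 218 = 52.25 MPa.
Axial force P = σA = 52.25 × 700 = 36580 N = 36.58 kN, compressive.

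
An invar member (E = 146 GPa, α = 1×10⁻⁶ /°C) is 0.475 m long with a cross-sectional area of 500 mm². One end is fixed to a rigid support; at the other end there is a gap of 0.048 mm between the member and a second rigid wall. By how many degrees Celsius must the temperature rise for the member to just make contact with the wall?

ΔT ≈ 101 °C

Contact occurs when the free expansion equals the gap: αΔT L = 0.048 mm.
So ΔT = g/(αL) = 0.048/(1×10⁻⁶ × 475) = 101.1 °C.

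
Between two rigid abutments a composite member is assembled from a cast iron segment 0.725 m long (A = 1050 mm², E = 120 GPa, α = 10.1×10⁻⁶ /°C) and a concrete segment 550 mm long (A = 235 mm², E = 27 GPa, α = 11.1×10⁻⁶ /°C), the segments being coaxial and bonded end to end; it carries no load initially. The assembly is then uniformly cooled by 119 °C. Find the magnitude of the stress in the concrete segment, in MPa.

σ ≈ 73.6 MPa (tensile)

If the supports were absent, the total length change would be Σ αᵢΔT Lᵢ = 10.1×10⁻⁶×119×725 + 11.1×10⁻⁶×119×550 = 1.598 mm.
Since the ends are fixed, an axial force P builds up, equal in every segment, with P · Σ Lᵢ/(AᵢEᵢ) = δ_free.
Σ Lᵢ/(AᵢEᵢ) = 725/(1050×120×10³) + 550/(235×27×10³) = 9.244×10⁻⁵ mm/N.
Hence P = δ_free / Σ(L/AE) = 1.598/9.244×10⁻⁵ = 17.29 kN (tensile).
σ_{concrete} = P / A = 17290 / 235 = 73.56 MPa.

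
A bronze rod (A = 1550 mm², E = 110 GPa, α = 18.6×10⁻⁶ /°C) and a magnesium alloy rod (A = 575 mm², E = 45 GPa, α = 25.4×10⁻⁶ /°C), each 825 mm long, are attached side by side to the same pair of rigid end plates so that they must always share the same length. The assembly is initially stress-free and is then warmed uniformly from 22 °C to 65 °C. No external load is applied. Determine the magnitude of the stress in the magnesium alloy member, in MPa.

σ ≈ 11.4 MPa (compressive)

The magnesium alloy has the larger α, so on heating it would change length more than the bronze if both were free. The rigid plates force a common final length, so the magnesium alloy is put into compression and the bronze into tension, with equal and opposite forces P (no external load).
Equating the net (thermal + elastic) strains gives |α₁ − α₂|·ΔT = P·[1/(A₁E₁) + 1/(A₂E₂)].
|α₁ − α₂|·ΔT = 6.8×10⁻⁶ × 43 = 0.0002924.
1/(A₁E₁) + 1/(A₂E₂) = 1/(1550×110×10³) + 1/(575×45×10³) = 4.451×10⁻⁸ N⁻¹.
So P = 0.0002924 / 4.451×10⁻⁸ = 6.569 kN.
σ_{magnesium alloy} = P/A₂ = 6569/575 = 11.42 MPa, compressive.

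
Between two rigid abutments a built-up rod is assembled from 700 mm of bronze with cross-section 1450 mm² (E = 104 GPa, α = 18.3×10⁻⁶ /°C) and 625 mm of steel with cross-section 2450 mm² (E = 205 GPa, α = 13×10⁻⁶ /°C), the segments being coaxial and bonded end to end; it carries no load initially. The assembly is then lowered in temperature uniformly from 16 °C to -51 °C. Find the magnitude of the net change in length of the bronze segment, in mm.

Free thermal contraction of the whole bar: Σ αᵢΔT Lᵢ = 18.3×10⁻⁶×67×700 + 13×10⁻⁶×67×625 = 1.403 mm.
The rigid supports impose zero overall length change; the single axial force P common to all segments must satisfy P Σ Lᵢ/(AᵢEᵢ) = δ_free.
Σ Lᵢ/(AᵢEᵢ) = 700/(1450×104×10³) + 625/(2450×205×10³) = 5.886×10⁻⁶ mm/N.
So P = 1.403 / 5.886×10⁻⁶ = 238.3 kN, tensile.
For the bronze segment, free thermal change = 18.3×10⁻⁶×67×700 = 0.8583 mm and elastic change from P = 238300×700/(1450×104×10³) = 1.106 mm; these oppose, so the net change is 0.248 mm (segment lengthens).

|ΔL| ≈ 0.248 mm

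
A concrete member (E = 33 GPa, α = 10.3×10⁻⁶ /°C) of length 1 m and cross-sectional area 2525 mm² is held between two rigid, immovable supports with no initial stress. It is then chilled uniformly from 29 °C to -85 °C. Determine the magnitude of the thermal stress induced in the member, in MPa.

σ ≈ 38.7 MPa (tensile)

The supports are rigid, so the total axial strain is zero. The restrained thermal strain is ε = αΔT = 10.3×10⁻⁶ × 114 = 1174.2×10⁻⁶.
Hence σ = E·αΔT = 33×10³ × 1174.2×10⁻⁶ = 38.75 MPa, tensile.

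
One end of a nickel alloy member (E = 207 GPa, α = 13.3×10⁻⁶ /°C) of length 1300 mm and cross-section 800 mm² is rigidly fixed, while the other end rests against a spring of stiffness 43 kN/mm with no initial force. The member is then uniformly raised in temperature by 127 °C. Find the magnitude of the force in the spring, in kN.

Free thermal expansion: δ_free = αΔT L = 13.3×10⁻⁶ × 127 × 1300 = 2.196 mm.
Let P be the compressive force at the spring. The member shortens elastically by PL/(AE) and the spring compresses by P/k; together these equal δ_free.
So P = δ_free / [L/(AE) + 1/k] = 2.196 / [ 1300/(800×207×10³) + 1/(43×10³) ].
P = 2.196 / 3.111×10⁻⁵ = 70590 N.

P ≈ 70.6 kN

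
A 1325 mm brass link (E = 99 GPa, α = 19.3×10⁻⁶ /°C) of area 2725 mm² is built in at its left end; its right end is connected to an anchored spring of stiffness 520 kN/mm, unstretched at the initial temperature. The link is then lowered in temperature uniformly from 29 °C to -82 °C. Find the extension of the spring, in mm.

If the spring were absent the link would shorten by αΔT L = 19.3×10⁻⁶ × 111 × 1325 = 2.839 mm.
Let P be the tensile force in the spring. The link extends elastically by PL/(AE) and the spring stretches by P/k; together these equal δ_free.
So P = δ_free / [L/(AE) + 1/k] = 2.839 / [ 1325/(2725×99×10³) + 1/(520×10³) ].
P = 2.839 / 6.835×10⁻⁶ = 415300 N.
Spring extension = P/k = 415300/(520×10³) = 0.7987 mm.

δ ≈ 0.799 mm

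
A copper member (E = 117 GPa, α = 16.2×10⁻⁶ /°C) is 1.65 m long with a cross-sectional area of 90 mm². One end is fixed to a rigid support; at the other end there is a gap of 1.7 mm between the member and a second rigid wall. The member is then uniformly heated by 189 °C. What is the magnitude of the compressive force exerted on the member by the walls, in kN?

P ≈ 21.4 kN

Unrestrained expansion: δ_free = αΔT L = 16.2×10⁻⁶ × 189 × 1650 = 5.052 mm.
The gap closes (δ_free > 1.7 mm) and the wall then resists a further 5.052 − 1.7 = 3.352 mm of expansion.
That suppressed elongation corresponds to σ = E·Δ/L = 117×10³ × 3.352/1650 = 237.7 MPa.
P = σA = 237.7 × 90 = 21.39 kN.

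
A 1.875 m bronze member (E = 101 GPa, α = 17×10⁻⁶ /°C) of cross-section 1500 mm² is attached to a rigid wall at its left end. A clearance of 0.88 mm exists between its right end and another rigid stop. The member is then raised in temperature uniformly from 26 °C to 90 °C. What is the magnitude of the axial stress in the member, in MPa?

σ ≈ 62.5 MPa (compressive)

If the wall were absent the member would grow by αΔT L = 17×10⁻⁶ × 64 × 1875 = 2.04 mm.
After closing the 0.88 mm clearance, 2.04 − 0.88 = 1.16 mm of expansion remains to be suppressed by the wall.
That suppressed elongation corresponds to σ = E·Δ/L = 101×10³ × 1.16/1875 = 62.49 MPa.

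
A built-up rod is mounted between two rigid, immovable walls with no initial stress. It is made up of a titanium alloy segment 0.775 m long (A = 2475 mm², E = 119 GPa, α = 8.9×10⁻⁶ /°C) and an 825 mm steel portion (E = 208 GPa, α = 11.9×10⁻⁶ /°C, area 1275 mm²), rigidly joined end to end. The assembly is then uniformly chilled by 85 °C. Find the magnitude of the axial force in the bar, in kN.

P ≈ 247 kN (tensile)

If the supports were absent, the total length change would be Σ αᵢΔT Lᵢ = 8.9×10⁻⁶×85×775 + 11.9×10⁻⁶×85×825 = 1.421 mm.
Since the ends are fixed, an axial force P builds up, equal in every segment, with P · Σ Lᵢ/(AᵢEᵢ) = δ_free.
Σ Lᵢ/(AᵢEᵢ) = 775/(2475×119×10³) + 825/(1275×208×10³) = 5.742×10⁻⁶ mm/N.
Hence P = δ_free / Σ(L/AE) = 1.421/5.742×10⁻⁶ = 247.4 kN (tensile).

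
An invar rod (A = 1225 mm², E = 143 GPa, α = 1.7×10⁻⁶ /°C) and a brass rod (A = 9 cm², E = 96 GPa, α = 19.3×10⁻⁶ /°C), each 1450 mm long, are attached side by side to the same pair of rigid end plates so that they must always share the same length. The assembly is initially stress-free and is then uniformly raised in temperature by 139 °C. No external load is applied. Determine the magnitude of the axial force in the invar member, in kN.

P ≈ 142 kN (tensile in the invar)

Equilibrium of a rigid end plate with no external load gives equal and opposite internal forces ±P in the two members. Since α_{brass} > α_{invar}, heating drives the brass into compression and the invar into tension.
Setting the final lengths equal and cancelling L: (α₁ − α₂)ΔT = P/(A₁E₁) + P/(A₂E₂).
|α₁ − α₂|·ΔT = 17.6×10⁻⁶ × 139 = 0.002446.
1/(A₁E₁) + 1/(A₂E₂) = 1/(1225×143×10³) + 1/(900×96×10³) = 1.728×10⁻⁸ N⁻¹.
So P = 0.002446 / 1.728×10⁻⁸ = 141.6 kN.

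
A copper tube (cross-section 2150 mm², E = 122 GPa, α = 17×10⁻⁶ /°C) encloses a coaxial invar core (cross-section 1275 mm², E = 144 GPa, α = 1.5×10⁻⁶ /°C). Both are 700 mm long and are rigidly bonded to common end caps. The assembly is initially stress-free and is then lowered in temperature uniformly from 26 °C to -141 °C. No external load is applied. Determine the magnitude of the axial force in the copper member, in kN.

The copper has the larger α, so on cooling it would change length more than the invar if both were free. The rigid plates force a common final length, so the copper is put into tension and the invar into compression, with equal and opposite forces P (no external load).
Compatibility of the two members (thermal + elastic change equal): (α₁ − α₂)ΔT = P·[1/(A₁E₁) + 1/(A₂E₂)].
|α₁ − α₂|·ΔT = 15.5×10⁻⁶ × 167 = 0.002589.
1/(A₁E₁) + 1/(A₂E₂) = 1/(2150×122×10³) + 1/(1275×144×10³) = 9.259×10⁻⁹ N⁻¹.
P = 0.002589 / 9.259×10⁻⁹ = 279600 N = 279.6 kN.

P ≈ 280 kN (tensile in the copper)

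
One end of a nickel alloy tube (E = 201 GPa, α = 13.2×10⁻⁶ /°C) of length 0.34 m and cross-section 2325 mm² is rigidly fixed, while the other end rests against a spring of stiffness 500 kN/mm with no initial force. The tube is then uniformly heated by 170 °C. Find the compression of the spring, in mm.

δ ≈ 0.559 mm

If the spring were absent the tube would lengthen by αΔT L = 13.2×10⁻⁶ × 170 × 340 = 0.763 mm.
With a force P in the spring, the elastic change of the tube is PL/(AE) and that of the spring is P/k; compatibility requires their sum to equal δ_free.
So P = δ_free / [L/(AE) + 1/k] = 0.763 / [ 340/(2325×201×10³) + 1/(500×10³) ].
P = 0.763 / 2.728×10⁻⁶ = 279700 N.
Spring compression = P/k = 279700/(500×10³) = 0.5594 mm.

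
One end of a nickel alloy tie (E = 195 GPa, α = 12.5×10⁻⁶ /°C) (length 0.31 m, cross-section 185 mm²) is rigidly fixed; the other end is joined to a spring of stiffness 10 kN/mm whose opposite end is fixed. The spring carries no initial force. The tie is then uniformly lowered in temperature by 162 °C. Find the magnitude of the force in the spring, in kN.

P ≈ 5.78 kN

If the spring were absent the tie would shorten by αΔT L = 12.5×10⁻⁶ × 162 × 310 = 0.6277 mm.
With a force P in the spring, the elastic change of the tie is PL/(AE) and that of the spring is P/k; compatibility requires their sum to equal δ_free.
P [ L/(AE) + 1/k ] = δ_free → P [ 310/(185×195×10³) + 1/(10×10³) ] = 0.6277.
P = 0.6277 / 0.0001086 = 5781 N.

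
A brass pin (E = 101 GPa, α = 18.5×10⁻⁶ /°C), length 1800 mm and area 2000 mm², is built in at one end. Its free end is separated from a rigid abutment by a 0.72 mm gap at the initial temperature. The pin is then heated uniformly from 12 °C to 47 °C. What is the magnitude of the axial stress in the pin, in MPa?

σ ≈ 25 MPa (compressive)

Free thermal elongation = αΔT L = 18.5×10⁻⁶ × 35 × 1800 = 1.165 mm.
This exceeds the 0.72 mm gap, so the wall pushes back. The portion of expansion that must be recovered elastically is δ_free − gap = 1.165 − 0.72 = 0.4455 mm.
Compatibility: PL/(AE) = 0.4455 mm, so σ = P/A = E × (0.4455/1800) = 25 MPa.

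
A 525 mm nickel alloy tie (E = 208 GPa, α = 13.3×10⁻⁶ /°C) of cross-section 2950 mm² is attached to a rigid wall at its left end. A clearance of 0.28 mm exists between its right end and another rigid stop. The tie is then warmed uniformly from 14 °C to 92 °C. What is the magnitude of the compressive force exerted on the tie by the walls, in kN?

P ≈ 309 kN

Unrestrained expansion: δ_free = αΔT L = 13.3×10⁻⁶ × 78 × 525 = 0.5446 mm.
The gap closes (δ_free > 0.28 mm) and the wall then resists a further 0.5446 − 0.28 = 0.2646 mm of expansion.
Compatibility: PL/(AE) = 0.2646 mm, so σ = P/A = E × (0.2646/525) = 104.8 MPa.
Force on the wall = σA = 104.8 × 2950 mm² = 309.3 kN.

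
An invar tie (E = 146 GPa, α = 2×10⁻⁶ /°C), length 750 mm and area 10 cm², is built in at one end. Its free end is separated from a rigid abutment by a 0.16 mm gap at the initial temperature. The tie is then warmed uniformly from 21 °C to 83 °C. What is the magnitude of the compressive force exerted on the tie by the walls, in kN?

P ≈ 0 kN

Unrestrained expansion: δ_free = αΔT L = 2×10⁻⁶ × 62 × 750 = 0.093 mm.
This is smaller than the 0.16 mm clearance, so the tie expands freely without reaching the stop — the stress is zero.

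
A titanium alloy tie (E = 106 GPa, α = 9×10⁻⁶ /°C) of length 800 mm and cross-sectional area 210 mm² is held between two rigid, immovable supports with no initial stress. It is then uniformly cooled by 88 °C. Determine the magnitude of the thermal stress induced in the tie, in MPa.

σ ≈ 84 MPa (tensile)

With length fixed, the mechanical strain must cancel the thermal strain αΔT = 9×10⁻⁶ × 88 = 792×10⁻⁶.
The stress required to suppress this strain is σ = Eε = 106×10³ × 792×10⁻⁶ = 83.95 MPa, tensile since the tie is trying to contract.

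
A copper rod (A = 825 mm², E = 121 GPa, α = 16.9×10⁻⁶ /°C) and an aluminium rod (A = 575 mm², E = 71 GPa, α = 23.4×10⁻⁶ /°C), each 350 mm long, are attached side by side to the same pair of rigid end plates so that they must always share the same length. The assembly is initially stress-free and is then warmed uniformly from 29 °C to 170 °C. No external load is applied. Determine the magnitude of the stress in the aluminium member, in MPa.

σ ≈ 46.2 MPa (compressive)

The aluminium has the larger α, so on heating it would change length more than the copper if both were free. The rigid plates force a common final length, so the aluminium is put into compression and the copper into tension, with equal and opposite forces P (no external load).
Setting the final lengths equal and cancelling L: (α₁ − α₂)ΔT = P/(A₁E₁) + P/(A₂E₂).
|α₁ − α₂|·ΔT = 6.5×10⁻⁶ × 141 = 0.0009165.
1/(A₁E₁) + 1/(A₂E₂) = 1/(825×121×10³) + 1/(575×71×10³) = 3.451×10⁻⁸ N⁻¹.
P = 0.0009165 / 3.451×10⁻⁸ = 26560 N = 26.56 kN.
σ_{aluminium} = P/A₂ = 26560/575 = 46.18 MPa, compressive.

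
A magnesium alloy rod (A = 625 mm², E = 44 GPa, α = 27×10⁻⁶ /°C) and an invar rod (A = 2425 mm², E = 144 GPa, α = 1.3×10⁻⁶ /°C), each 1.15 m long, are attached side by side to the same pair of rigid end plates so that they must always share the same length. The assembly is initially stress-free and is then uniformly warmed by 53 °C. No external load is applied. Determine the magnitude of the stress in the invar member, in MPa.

σ ≈ 14.3 MPa (tensile)

Equilibrium of a rigid end plate with no external load gives equal and opposite internal forces ±P in the two members. Since α_{magnesium alloy} > α_{invar}, heating drives the magnesium alloy into compression and the invar into tension.
Setting the final lengths equal and cancelling L: (α₁ − α₂)ΔT = P/(A₁E₁) + P/(A₂E₂).
|α₁ − α₂|·ΔT = 25.7×10⁻⁶ × 53 = 0.001362.
1/(A₁E₁) + 1/(A₂E₂) = 1/(625×44×10³) + 1/(2425×144×10³) = 3.923×10⁻⁸ N⁻¹.
P = 0.001362 / 3.923×10⁻⁸ = 34720 N = 34.72 kN.
σ_{invar} = P/A₂ = 34720/2425 = 14.32 MPa, tensile.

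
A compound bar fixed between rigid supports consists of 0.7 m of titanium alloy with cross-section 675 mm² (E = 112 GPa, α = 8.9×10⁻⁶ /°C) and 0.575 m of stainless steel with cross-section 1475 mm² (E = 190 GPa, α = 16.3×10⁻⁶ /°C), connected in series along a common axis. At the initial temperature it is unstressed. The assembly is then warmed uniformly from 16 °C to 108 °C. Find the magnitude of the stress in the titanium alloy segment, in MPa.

σ ≈ 188 MPa (compressive)

If the supports were absent, the total length change would be Σ αᵢΔT Lᵢ = 8.9×10⁻⁶×92×700 + 16.3×10⁻⁶×92×575 = 1.435 mm.
The walls prevent any net length change, so an axial force P (same in every segment) develops. Compatibility: P · Σ Lᵢ/(AᵢEᵢ) = δ_free.
Σ Lᵢ/(AᵢEᵢ) = 700/(675×112×10³) + 575/(1475×190×10³) = 1.131×10⁻⁵ mm/N.
P = 1.435 / 1.131×10⁻⁵ = 126900 N = 126.9 kN, compressive.
σ_{titanium alloy} = P / A = 126900 / 675 = 188 MPa.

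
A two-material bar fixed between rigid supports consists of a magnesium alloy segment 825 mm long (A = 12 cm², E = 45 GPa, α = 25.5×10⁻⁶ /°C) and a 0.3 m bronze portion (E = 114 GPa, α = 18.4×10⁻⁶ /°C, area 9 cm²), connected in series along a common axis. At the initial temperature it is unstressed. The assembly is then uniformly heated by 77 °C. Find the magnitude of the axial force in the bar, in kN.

P ≈ 112 kN (compressive)

If the supports were absent, the total length change would be Σ αᵢΔT Lᵢ = 25.5×10⁻⁶×77×825 + 18.4×10⁻⁶×77×300 = 2.045 mm.
The walls prevent any net length change, so an axial force P (same in every segment) develops. Compatibility: P · Σ Lᵢ/(AᵢEᵢ) = δ_free.
The series flexibility is Σ Lᵢ/(AᵢEᵢ) = 825/(1200×45×10³) + 300/(900×114×10³) = 1.82×10⁻⁵ mm/N.
P = 2.045 / 1.82×10⁻⁵ = 112300 N = 112.3 kN, compressive.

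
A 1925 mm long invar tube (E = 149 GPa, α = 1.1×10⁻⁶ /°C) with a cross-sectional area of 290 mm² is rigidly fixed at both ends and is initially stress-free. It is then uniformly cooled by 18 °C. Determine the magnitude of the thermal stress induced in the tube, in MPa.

With length fixed, the mechanical strain must cancel the thermal strain αΔT = 1.1×10⁻⁶ × 18 = 19.8×10⁻⁶.
σ = EαΔT = 149×10³ × 1.1×10⁻⁶ × 18 = 2.95 MPa (tensile; the tube is trying to contract).

σ ≈ 2.95 MPa (tensile)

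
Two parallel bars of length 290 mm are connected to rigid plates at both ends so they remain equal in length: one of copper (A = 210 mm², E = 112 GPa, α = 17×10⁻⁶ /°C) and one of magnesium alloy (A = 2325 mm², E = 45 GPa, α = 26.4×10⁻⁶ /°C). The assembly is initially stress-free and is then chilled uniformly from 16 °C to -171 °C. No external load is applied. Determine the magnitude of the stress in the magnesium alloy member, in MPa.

σ ≈ 14.5 MPa (tensile)

Both members must finish at the same length. With the larger α, the magnesium alloy tends to over-contract; the plates restrain it, putting the magnesium alloy in tension and the copper in compression. With no external load the two internal forces are equal and opposite, magnitude P.
Equating the net (thermal + elastic) strains gives |α₁ − α₂|·ΔT = P·[1/(A₁E₁) + 1/(A₂E₂)].
|α₁ − α₂|·ΔT = 9.4×10⁻⁶ × 187 = 0.001758.
1/(A₁E₁) + 1/(A₂E₂) = 1/(210×112×10³) + 1/(2325×45×10³) = 5.207×10⁻⁸ N⁻¹.
So P = 0.001758 / 5.207×10⁻⁸ = 33.76 kN.
σ_{magnesium alloy} = P/A₂ = 33760/2325 = 14.52 MPa, tensile.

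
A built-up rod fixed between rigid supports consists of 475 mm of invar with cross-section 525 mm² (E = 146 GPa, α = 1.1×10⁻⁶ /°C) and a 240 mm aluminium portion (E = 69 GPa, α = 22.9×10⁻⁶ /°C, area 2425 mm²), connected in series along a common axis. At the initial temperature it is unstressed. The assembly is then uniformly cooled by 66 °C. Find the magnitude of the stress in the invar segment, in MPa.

σ ≈ 99.1 MPa (tensile)

Free thermal contraction of the whole bar: Σ αᵢΔT Lᵢ = 1.1×10⁻⁶×66×475 + 22.9×10⁻⁶×66×240 = 0.3972 mm.
Since the ends are fixed, an axial force P builds up, equal in every segment, with P · Σ Lᵢ/(AᵢEᵢ) = δ_free.
Σ Lᵢ/(AᵢEᵢ) = 475/(525×146×10³) + 240/(2425×69×10³) = 7.631×10⁻⁶ mm/N.
Hence P = δ_free / Σ(L/AE) = 0.3972/7.631×10⁻⁶ = 52.05 kN (tensile).
σ_{invar} = P / A = 52050 / 525 = 99.15 MPa.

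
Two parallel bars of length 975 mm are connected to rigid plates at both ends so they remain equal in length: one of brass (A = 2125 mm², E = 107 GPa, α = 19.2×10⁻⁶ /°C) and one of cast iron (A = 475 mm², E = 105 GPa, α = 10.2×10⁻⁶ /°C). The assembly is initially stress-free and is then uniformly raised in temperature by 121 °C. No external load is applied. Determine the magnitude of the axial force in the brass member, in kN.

Equilibrium of a rigid end plate with no external load gives equal and opposite internal forces ±P in the two members. Since α_{brass} > α_{cast iron}, heating drives the brass into compression and the cast iron into tension.
Equating the net (thermal + elastic) strains gives |α₁ − α₂|·ΔT = P·[1/(A₁E₁) + 1/(A₂E₂)].
|α₁ − α₂|·ΔT = 9×10⁻⁶ × 121 = 0.001089.
1/(A₁E₁) + 1/(A₂E₂) = 1/(2125×107×10³) + 1/(475×105×10³) = 2.445×10⁻⁸ N⁻¹.
P = 0.001089 / 2.445×10⁻⁸ = 44540 N = 44.54 kN.

P ≈ 44.5 kN (compressive in the brass)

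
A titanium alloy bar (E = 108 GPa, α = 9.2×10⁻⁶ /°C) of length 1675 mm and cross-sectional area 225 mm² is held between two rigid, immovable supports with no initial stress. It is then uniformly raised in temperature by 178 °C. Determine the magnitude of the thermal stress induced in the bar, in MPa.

σ ≈ 177 MPa (compressive)

The supports are rigid, so the total axial strain is zero. The restrained thermal strain is ε = αΔT = 9.2×10⁻⁶ × 178 = 1637.6×10⁻⁶.
Hence σ = E·αΔT = 108×10³ × 1637.6×10⁻⁶ = 176.9 MPa, compressive.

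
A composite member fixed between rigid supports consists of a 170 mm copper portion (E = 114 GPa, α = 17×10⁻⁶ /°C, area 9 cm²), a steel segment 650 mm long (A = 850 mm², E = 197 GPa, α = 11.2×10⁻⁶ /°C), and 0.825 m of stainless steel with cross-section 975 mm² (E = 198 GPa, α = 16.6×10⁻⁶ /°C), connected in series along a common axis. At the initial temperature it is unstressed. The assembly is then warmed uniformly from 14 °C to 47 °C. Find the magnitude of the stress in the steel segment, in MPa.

Free thermal expansion of the whole bar: Σ αᵢΔT Lᵢ = 17×10⁻⁶×33×170 + 11.2×10⁻⁶×33×650 + 16.6×10⁻⁶×33×825 = 0.7875 mm.
Since the ends are fixed, an axial force P builds up, equal in every segment, with P · Σ Lᵢ/(AᵢEᵢ) = δ_free.
Σ Lᵢ/(AᵢEᵢ) = 170/(900×114×10³) + 650/(850×197×10³) + 825/(975×198×10³) = 9.812×10⁻⁶ mm/N.
Hence P = δ_free / Σ(L/AE) = 0.7875/9.812×10⁻⁶ = 80.26 kN (compressive).
σ_{steel} = P / A = 80260 / 850 = 94.43 MPa.

σ ≈ 94.4 MPa (compressive)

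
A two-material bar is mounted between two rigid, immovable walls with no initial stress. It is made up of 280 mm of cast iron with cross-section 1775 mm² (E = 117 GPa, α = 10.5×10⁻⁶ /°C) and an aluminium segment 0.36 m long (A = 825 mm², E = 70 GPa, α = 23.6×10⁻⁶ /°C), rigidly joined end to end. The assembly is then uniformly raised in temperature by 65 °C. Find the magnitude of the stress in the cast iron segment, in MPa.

σ ≈ 55.2 MPa (compressive)

If the supports were absent, the total length change would be Σ αᵢΔT Lᵢ = 10.5×10⁻⁶×65×280 + 23.6×10⁻⁶×65×360 = 0.7433 mm.
The walls prevent any net length change, so an axial force P (same in every segment) develops. Compatibility: P · Σ Lᵢ/(AᵢEᵢ) = δ_free.
The series flexibility is Σ Lᵢ/(AᵢEᵢ) = 280/(1775×117×10³) + 360/(825×70×10³) = 7.582×10⁻⁶ mm/N.
So P = 0.7433 / 7.582×10⁻⁶ = 98.04 kN, compressive.
σ_{cast iron} = P / A = 98040 / 1775 = 55.23 MPa.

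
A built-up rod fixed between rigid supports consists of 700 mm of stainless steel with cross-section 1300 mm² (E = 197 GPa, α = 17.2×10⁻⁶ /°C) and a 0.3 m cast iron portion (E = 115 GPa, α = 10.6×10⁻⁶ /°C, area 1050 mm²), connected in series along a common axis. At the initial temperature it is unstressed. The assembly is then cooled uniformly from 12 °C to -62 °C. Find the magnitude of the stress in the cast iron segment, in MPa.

σ ≈ 206 MPa (tensile)

Free thermal contraction of the whole bar: Σ αᵢΔT Lᵢ = 17.2×10⁻⁶×74×700 + 10.6×10⁻⁶×74×300 = 1.126 mm.
The rigid supports impose zero overall length change; the single axial force P common to all segments must satisfy P Σ Lᵢ/(AᵢEᵢ) = δ_free.
The series flexibility is Σ Lᵢ/(AᵢEᵢ) = 700/(1300×197×10³) + 300/(1050×115×10³) = 5.218×10⁻⁶ mm/N.
Hence P = δ_free / Σ(L/AE) = 1.126/5.218×10⁻⁶ = 215.9 kN (tensile).
σ_{cast iron} = P / A = 215900 / 1050 = 205.6 MPa.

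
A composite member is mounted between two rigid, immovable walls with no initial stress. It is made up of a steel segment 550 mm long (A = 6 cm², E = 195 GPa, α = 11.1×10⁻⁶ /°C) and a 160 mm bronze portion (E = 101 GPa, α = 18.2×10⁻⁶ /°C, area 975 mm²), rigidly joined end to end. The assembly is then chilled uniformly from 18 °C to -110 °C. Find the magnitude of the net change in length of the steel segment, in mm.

|ΔL| ≈ 0.0763 mm

Free thermal contraction of the whole bar: Σ αᵢΔT Lᵢ = 11.1×10⁻⁶×128×550 + 18.2×10⁻⁶×128×160 = 1.154 mm.
The rigid supports impose zero overall length change; the single axial force P common to all segments must satisfy P Σ Lᵢ/(AᵢEᵢ) = δ_free.
The series flexibility is Σ Lᵢ/(AᵢEᵢ) = 550/(600×195×10³) + 160/(975×101×10³) = 6.326×10⁻⁶ mm/N.
Hence P = δ_free / Σ(L/AE) = 1.154/6.326×10⁻⁶ = 182.5 kN (tensile).
For the steel segment, free thermal change = 11.1×10⁻⁶×128×550 = 0.7814 mm and elastic change from P = 182500×550/(600×195×10³) = 0.8577 mm; these oppose, so the net change is 0.0763 mm (segment lengthens).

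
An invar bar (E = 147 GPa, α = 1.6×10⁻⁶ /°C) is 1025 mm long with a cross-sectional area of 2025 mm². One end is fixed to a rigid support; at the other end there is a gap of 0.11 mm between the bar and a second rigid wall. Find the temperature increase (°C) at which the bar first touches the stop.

ΔT ≈ 67.1 °C

Contact occurs when the free expansion equals the gap: αΔT L = 0.11 mm.
So ΔT = g/(αL) = 0.11/(1.6×10⁻⁶ × 1025) = 67.07 °C.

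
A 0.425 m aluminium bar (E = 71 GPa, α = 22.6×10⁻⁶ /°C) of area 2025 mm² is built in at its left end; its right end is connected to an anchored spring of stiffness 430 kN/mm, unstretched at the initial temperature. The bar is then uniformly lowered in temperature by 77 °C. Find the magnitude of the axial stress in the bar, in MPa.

σ ≈ 69.2 MPa (tensile)

If the spring were absent the bar would shorten by αΔT L = 22.6×10⁻⁶ × 77 × 425 = 0.7396 mm.
Let P be the tensile force in the spring. The bar extends elastically by PL/(AE) and the spring stretches by P/k; together these equal δ_free.
P [ L/(AE) + 1/k ] = δ_free → P [ 425/(2025×71×10³) + 1/(430×10³) ] = 0.7396.
P = 0.7396 / 5.282×10⁻⁶ = 140000 N.
σ = P/A = 140000/2025 = 69.15 MPa.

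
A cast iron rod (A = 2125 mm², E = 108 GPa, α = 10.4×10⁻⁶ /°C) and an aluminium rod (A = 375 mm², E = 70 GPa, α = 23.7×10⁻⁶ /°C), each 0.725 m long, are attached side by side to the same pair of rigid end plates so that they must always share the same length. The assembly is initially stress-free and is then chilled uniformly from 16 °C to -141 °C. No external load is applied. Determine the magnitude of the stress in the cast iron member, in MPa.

Both members must finish at the same length. With the larger α, the aluminium tends to over-contract; the plates restrain it, putting the aluminium in tension and the cast iron in compression. With no external load the two internal forces are equal and opposite, magnitude P.
Equating the net (thermal + elastic) strains gives |α₁ − α₂|·ΔT = P·[1/(A₁E₁) + 1/(A₂E₂)].
|α₁ − α₂|·ΔT = 13.3×10⁻⁶ × 157 = 0.002088.
1/(A₁E₁) + 1/(A₂E₂) = 1/(2125×108×10³) + 1/(375×70×10³) = 4.245×10⁻⁸ N⁻¹.
So P = 0.002088 / 4.245×10⁻⁸ = 49.19 kN.
σ_{cast iron} = P/A₁ = 49190/2125 = 23.15 MPa, compressive.

σ ≈ 23.1 MPa (compressive)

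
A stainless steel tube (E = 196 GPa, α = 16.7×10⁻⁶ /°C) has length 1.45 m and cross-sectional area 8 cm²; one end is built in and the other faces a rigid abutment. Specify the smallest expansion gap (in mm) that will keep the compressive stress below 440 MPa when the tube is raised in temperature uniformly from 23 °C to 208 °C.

With no wall the tube would lengthen by αΔT L = 16.7×10⁻⁶ × 185 × 1450 = 4.48 mm.
A stress of 440 MPa corresponds to the wall pushing the tube back by σL/E = 440×1450/(196×10³) = 3.255 mm.
So the gap has to take up the difference, g_min = δ_free − σL/E = 4.48 − 3.255 = 1.225 mm.

g ≈ 1.22 mm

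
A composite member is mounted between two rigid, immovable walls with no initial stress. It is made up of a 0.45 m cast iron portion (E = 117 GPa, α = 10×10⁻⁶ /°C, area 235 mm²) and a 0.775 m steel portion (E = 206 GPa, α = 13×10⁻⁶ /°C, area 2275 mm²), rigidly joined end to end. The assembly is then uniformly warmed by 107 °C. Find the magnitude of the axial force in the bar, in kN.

Free thermal expansion of the whole bar: Σ αᵢΔT Lᵢ = 10×10⁻⁶×107×450 + 13×10⁻⁶×107×775 = 1.56 mm.
The rigid supports impose zero overall length change; the single axial force P common to all segments must satisfy P Σ Lᵢ/(AᵢEᵢ) = δ_free.
The series flexibility is Σ Lᵢ/(AᵢEᵢ) = 450/(235×117×10³) + 775/(2275×206×10³) = 1.802×10⁻⁵ mm/N.
So P = 1.56 / 1.802×10⁻⁵ = 86.54 kN, compressive.

P ≈ 86.5 kN (compressive)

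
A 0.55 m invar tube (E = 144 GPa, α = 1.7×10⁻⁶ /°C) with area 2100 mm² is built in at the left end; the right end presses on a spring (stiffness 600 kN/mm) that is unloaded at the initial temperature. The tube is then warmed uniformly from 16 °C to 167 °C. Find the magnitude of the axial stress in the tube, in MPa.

The unrestrained thermal change is αΔT L = 1.7×10⁻⁶ × 151 × 550 = 0.1412 mm.
With a force P in the spring, the elastic change of the tube is PL/(AE) and that of the spring is P/k; compatibility requires their sum to equal δ_free.
So P = δ_free / [L/(AE) + 1/k] = 0.1412 / [ 550/(2100×144×10³) + 1/(600×10³) ].
P = 0.1412 / 3.485×10⁻⁶ = 40510 N.
σ = P/A = 40510/2100 = 19.29 MPa.

σ ≈ 19.3 MPa (compressive)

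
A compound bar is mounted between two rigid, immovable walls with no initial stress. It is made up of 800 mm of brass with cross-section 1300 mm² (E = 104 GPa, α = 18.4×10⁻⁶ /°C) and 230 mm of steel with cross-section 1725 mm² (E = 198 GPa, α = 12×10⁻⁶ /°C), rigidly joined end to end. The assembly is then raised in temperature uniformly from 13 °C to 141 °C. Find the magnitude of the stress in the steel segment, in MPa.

σ ≈ 197 MPa (compressive)

If the supports were absent, the total length change would be Σ αᵢΔT Lᵢ = 18.4×10⁻⁶×128×800 + 12×10⁻⁶×128×230 = 2.237 mm.
The walls prevent any net length change, so an axial force P (same in every segment) develops. Compatibility: P · Σ Lᵢ/(AᵢEᵢ) = δ_free.
Σ Lᵢ/(AᵢEᵢ) = 800/(1300×104×10³) + 230/(1725×198×10³) = 6.591×10⁻⁶ mm/N.
Hence P = δ_free / Σ(L/AE) = 2.237/6.591×10⁻⁶ = 339.5 kN (compressive).
σ_{steel} = P / A = 339500 / 1725 = 196.8 MPa.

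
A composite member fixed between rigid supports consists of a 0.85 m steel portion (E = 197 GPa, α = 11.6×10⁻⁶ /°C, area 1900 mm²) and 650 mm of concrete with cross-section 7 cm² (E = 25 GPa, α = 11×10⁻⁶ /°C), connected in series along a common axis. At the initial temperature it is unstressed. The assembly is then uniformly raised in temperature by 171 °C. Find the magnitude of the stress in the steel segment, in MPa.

With the walls removed the bar would change length by δ_free = Σ αᵢΔT Lᵢ = 11.6×10⁻⁶×171×850 + 11×10⁻⁶×171×650 = 2.909 mm.
The walls prevent any net length change, so an axial force P (same in every segment) develops. Compatibility: P · Σ Lᵢ/(AᵢEᵢ) = δ_free.
The series flexibility is Σ Lᵢ/(AᵢEᵢ) = 850/(1900×197×10³) + 650/(700×25×10³) = 3.941×10⁻⁵ mm/N.
Hence P = δ_free / Σ(L/AE) = 2.909/3.941×10⁻⁵ = 73.8 kN (compressive).
σ_{steel} = P / A = 73800 / 1900 = 38.84 MPa.

σ ≈ 38.8 MPa (compressive)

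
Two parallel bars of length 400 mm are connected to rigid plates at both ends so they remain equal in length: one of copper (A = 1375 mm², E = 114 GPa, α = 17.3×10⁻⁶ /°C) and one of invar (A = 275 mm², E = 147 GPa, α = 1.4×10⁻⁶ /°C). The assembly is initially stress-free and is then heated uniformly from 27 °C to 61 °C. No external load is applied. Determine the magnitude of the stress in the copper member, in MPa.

Both members must finish at the same length. With the larger α, the copper tends to over-expand; the plates restrain it, putting the copper in compression and the invar in tension. With no external load the two internal forces are equal and opposite, magnitude P.
Setting the final lengths equal and cancelling L: (α₁ − α₂)ΔT = P/(A₁E₁) + P/(A₂E₂).
|α₁ − α₂|·ΔT = 15.9×10⁻⁶ × 34 = 0.0005406.
1/(A₁E₁) + 1/(A₂E₂) = 1/(1375×114×10³) + 1/(275×147×10³) = 3.112×10⁻⁸ N⁻¹.
P = 0.0005406 / 3.112×10⁻⁸ = 17370 N = 17.37 kN.
σ_{copper} = P/A₁ = 17370/1375 = 12.64 MPa, compressive.

σ ≈ 12.6 MPa (compressive)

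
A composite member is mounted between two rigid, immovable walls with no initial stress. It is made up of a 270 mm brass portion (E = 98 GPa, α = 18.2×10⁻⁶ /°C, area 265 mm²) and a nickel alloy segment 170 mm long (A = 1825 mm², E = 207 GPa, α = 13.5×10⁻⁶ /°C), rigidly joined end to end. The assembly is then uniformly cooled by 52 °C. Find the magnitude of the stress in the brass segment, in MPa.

σ ≈ 130 MPa (tensile)

If the supports were absent, the total length change would be Σ αᵢΔT Lᵢ = 18.2×10⁻⁶×52×270 + 13.5×10⁻⁶×52×170 = 0.3749 mm.
The rigid supports impose zero overall length change; the single axial force P common to all segments must satisfy P Σ Lᵢ/(AᵢEᵢ) = δ_free.
Σ Lᵢ/(AᵢEᵢ) = 270/(265×98×10³) + 170/(1825×207×10³) = 1.085×10⁻⁵ mm/N.
Hence P = δ_free / Σ(L/AE) = 0.3749/1.085×10⁻⁵ = 34.56 kN (tensile).
σ_{brass} = P / A = 34560 / 265 = 130.4 MPa.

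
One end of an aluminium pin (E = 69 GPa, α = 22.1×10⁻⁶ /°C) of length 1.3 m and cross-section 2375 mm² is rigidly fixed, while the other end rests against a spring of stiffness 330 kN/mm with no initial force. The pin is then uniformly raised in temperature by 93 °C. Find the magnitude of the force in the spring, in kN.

Free thermal expansion: δ_free = αΔT L = 22.1×10⁻⁶ × 93 × 1300 = 2.672 mm.
Let P be the compressive force at the spring. The pin shortens elastically by PL/(AE) and the spring compresses by P/k; together these equal δ_free.
So P = δ_free / [L/(AE) + 1/k] = 2.672 / [ 1300/(2375×69×10³) + 1/(330×10³) ].
P = 2.672 / 1.096×10⁻⁵ = 243700 N.

P ≈ 244 kN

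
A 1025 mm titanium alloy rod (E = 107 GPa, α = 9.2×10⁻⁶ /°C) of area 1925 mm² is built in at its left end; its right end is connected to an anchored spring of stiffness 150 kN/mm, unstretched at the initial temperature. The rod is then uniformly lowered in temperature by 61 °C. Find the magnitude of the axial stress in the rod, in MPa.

Free thermal contraction: δ_free = αΔT L = 9.2×10⁻⁶ × 61 × 1025 = 0.5752 mm.
With a force P in the spring, the elastic change of the rod is PL/(AE) and that of the spring is P/k; compatibility requires their sum to equal δ_free.
So P = δ_free / [L/(AE) + 1/k] = 0.5752 / [ 1025/(1925×107×10³) + 1/(150×10³) ].
P = 0.5752 / 1.164×10⁻⁵ = 49410 N.
σ = P/A = 49410/1925 = 25.67 MPa.

σ ≈ 25.7 MPa (tensile)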